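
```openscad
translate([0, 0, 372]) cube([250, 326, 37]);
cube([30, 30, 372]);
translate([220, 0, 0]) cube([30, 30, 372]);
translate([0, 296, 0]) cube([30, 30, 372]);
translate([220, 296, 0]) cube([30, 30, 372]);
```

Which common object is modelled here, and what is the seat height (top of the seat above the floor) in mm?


A stool. The seat height is 409 mm.

A 250×326×37 slab at z = 372 on four corner posts — a stool. The seat top is 372 + 37 = 409 mm.


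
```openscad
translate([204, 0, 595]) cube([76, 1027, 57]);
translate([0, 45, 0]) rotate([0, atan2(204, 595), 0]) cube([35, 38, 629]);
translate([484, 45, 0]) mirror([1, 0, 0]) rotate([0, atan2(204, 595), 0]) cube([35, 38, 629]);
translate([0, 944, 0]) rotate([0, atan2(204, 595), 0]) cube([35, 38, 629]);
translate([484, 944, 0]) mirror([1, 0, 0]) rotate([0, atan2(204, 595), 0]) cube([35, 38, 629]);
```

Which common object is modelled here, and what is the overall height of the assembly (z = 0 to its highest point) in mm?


A sawhorse. The overall height is 652 mm.

A beam across two mirrored pairs of raked legs — a sawhorse. The beam's underside is at z = 595 (matching the legs' vertical rise in atan2(204, 595)) and the beam is 57 mm tall, so its top is at 595 + 57 = 652 mm. The raked legs top out at the beam's underside, so that is the highest point.


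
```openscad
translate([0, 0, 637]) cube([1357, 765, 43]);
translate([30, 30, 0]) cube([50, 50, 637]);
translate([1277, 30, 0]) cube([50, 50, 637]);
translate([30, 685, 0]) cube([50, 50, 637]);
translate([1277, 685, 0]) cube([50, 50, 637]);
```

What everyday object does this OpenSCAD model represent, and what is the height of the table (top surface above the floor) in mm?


A table. The table height is 680 mm.

A 1357×765×43 slab sits at z = 637 on four 50 mm square posts — a table. The top surface is at 637 + 43 = 680 mm.


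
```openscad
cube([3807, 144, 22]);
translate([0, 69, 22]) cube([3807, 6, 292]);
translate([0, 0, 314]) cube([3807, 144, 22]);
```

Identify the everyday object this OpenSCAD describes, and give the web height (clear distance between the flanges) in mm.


An I-beam. The web height is 292 mm.

Two wide flanges with a thin centred web — an I-beam. Overall 336 mm minus two 22 mm flanges gives a web of 336 − 2·22 = 292 mm.


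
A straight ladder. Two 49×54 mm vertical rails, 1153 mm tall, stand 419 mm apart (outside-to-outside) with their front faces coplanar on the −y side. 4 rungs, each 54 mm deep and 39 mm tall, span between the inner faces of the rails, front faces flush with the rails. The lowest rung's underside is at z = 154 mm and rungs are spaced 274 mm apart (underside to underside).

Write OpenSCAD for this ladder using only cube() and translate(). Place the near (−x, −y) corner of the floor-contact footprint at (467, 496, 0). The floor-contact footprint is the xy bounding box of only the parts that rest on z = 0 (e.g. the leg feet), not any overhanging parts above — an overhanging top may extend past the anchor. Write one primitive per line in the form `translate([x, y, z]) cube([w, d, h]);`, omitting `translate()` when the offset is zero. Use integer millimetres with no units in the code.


// rung span = 419 - 2*49 = 321
// rung[k] z = 154 + k*274
translate([467, 496, 0]) cube([49, 54, 1153]);
translate([837, 496, 0]) cube([49, 54, 1153]);
translate([516, 496, 154]) cube([321, 54, 39]);
translate([516, 496, 428]) cube([321, 54, 39]);
translate([516, 496, 702]) cube([321, 54, 39]);
translate([516, 496, 976]) cube([321, 54, 39]);


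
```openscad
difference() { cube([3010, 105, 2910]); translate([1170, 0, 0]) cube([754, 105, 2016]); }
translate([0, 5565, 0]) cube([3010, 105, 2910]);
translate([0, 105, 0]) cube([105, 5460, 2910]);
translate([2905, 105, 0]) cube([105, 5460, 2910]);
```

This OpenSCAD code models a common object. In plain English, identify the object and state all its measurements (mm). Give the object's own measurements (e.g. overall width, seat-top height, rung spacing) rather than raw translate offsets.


A single room: four walls, each 2910 mm tall and 105 mm thick, enclosing an outside footprint 3010×5670 mm (x × y), no floor or roof. The front and back walls (−y and +y sides) run the full x-width; the side walls fit between their inner faces. A door opening 754 mm wide and 2016 mm tall is cut through the front wall from the floor up, its −x edge 1170 mm from the wall's −x end.


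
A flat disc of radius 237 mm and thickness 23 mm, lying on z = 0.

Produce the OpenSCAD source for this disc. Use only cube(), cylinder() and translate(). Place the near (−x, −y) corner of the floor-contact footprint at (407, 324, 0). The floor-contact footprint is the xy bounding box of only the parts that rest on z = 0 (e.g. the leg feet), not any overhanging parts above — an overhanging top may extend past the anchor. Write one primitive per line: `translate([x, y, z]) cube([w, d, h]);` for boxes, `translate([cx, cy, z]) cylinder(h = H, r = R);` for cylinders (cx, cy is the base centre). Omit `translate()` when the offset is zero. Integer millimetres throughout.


translate([644, 561, 0]) cylinder(h = 23, r = 237);


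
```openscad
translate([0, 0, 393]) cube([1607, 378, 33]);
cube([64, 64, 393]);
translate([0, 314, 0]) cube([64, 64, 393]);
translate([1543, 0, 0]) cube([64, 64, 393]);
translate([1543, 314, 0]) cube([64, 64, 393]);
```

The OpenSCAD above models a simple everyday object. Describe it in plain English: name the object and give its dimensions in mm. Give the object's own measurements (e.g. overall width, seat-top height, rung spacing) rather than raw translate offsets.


A long wooden bench with a 1607 mm (x) × 378 mm (y) seat, 33 mm thick, its top surface 426 mm above the floor. Four 64 mm square legs at the seat corners, flush with the edges, run from z = 0 to the seat underside.


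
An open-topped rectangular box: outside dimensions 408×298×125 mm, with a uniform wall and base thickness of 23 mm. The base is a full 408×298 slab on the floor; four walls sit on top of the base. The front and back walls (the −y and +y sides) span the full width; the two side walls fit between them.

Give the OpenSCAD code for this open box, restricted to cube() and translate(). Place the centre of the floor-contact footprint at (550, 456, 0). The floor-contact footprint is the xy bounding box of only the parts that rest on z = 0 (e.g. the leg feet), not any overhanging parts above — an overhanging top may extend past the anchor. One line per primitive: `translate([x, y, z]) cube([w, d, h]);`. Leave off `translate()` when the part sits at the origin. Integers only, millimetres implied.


translate([346, 307, 0]) cube([408, 298, 23]);
translate([346, 307, 23]) cube([408, 23, 102]);
translate([346, 582, 23]) cube([408, 23, 102]);
translate([346, 330, 23]) cube([23, 252, 102]);
translate([731, 330, 23]) cube([23, 252, 102]);


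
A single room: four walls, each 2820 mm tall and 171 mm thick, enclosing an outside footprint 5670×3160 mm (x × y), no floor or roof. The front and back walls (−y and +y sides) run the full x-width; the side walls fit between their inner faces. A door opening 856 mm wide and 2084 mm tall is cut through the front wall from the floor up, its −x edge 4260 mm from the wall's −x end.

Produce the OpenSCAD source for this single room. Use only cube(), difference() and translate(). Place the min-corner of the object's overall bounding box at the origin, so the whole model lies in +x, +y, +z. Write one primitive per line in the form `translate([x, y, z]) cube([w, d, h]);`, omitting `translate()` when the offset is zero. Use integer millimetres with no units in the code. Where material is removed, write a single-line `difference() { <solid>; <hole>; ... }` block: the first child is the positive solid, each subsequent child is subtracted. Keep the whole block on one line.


difference() { cube([5670, 171, 2820]); translate([4260, 0, 0]) cube([856, 171, 2084]); }
translate([0, 2989, 0]) cube([5670, 171, 2820]);
translate([0, 171, 0]) cube([171, 2818, 2820]);
translate([5499, 171, 0]) cube([171, 2818, 2820]);


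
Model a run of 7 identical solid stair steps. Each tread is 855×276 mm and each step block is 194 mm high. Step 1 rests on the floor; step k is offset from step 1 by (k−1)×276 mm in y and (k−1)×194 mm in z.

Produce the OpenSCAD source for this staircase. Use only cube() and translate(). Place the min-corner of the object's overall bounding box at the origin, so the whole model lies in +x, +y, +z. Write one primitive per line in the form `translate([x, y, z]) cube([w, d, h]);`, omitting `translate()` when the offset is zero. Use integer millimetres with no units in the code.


cube([855, 276, 194]);
translate([0, 276, 194]) cube([855, 276, 194]);
translate([0, 552, 388]) cube([855, 276, 194]);
translate([0, 828, 582]) cube([855, 276, 194]);
translate([0, 1104, 776]) cube([855, 276, 194]);
translate([0, 1380, 970]) cube([855, 276, 194]);
translate([0, 1656, 1164]) cube([855, 276, 194]);


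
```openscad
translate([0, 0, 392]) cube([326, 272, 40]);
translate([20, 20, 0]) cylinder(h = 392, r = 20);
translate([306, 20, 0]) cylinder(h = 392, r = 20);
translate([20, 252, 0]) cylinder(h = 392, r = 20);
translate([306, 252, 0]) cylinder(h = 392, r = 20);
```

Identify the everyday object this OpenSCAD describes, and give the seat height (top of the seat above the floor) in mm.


A stool. The seat height is 432 mm.

A 326×272×40 slab at z = 392 on four corner cylinders — a stool. The seat top is 392 + 40 = 432 mm.


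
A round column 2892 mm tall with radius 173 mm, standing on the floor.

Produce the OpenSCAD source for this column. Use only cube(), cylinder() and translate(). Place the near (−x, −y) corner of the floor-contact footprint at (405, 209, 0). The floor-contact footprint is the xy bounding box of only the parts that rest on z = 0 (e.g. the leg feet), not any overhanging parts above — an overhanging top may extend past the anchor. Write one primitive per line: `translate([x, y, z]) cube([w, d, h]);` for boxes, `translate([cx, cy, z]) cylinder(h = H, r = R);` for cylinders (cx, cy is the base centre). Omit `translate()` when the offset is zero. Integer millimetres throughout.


translate([578, 382, 0]) cylinder(h = 2892, r = 173);


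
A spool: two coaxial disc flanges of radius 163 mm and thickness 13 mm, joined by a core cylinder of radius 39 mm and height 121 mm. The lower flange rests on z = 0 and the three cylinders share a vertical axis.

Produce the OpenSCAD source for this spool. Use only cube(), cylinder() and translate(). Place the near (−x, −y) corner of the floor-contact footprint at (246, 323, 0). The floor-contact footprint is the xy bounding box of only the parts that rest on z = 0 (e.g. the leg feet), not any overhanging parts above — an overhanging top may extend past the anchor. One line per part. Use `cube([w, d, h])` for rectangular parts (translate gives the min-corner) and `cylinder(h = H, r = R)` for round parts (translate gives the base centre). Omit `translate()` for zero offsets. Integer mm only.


translate([409, 486, 0]) cylinder(h = 13, r = 163);
translate([409, 486, 13]) cylinder(h = 121, r = 39);
translate([409, 486, 134]) cylinder(h = 13, r = 163);


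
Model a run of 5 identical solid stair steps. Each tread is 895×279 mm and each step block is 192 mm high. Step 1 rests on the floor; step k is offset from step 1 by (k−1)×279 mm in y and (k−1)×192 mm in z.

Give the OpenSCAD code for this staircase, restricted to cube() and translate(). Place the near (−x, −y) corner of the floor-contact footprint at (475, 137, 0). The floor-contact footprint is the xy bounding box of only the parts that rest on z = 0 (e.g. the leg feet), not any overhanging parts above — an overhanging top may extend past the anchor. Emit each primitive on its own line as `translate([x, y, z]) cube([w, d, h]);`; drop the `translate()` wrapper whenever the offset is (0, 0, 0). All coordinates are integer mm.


translate([475, 137, 0]) cube([895, 279, 192]);
translate([475, 416, 192]) cube([895, 279, 192]);
translate([475, 695, 384]) cube([895, 279, 192]);
translate([475, 974, 576]) cube([895, 279, 192]);
translate([475, 1253, 768]) cube([895, 279, 192]);


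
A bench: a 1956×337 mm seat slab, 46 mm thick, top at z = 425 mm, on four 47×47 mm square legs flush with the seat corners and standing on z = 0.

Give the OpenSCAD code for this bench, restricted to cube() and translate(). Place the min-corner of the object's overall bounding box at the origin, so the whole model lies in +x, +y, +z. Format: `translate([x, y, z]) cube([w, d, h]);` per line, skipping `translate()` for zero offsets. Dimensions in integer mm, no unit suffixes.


translate([0, 0, 379]) cube([1956, 337, 46]);
cube([47, 47, 379]);
translate([0, 290, 0]) cube([47, 47, 379]);
translate([1909, 0, 0]) cube([47, 47, 379]);
translate([1909, 290, 0]) cube([47, 47, 379]);


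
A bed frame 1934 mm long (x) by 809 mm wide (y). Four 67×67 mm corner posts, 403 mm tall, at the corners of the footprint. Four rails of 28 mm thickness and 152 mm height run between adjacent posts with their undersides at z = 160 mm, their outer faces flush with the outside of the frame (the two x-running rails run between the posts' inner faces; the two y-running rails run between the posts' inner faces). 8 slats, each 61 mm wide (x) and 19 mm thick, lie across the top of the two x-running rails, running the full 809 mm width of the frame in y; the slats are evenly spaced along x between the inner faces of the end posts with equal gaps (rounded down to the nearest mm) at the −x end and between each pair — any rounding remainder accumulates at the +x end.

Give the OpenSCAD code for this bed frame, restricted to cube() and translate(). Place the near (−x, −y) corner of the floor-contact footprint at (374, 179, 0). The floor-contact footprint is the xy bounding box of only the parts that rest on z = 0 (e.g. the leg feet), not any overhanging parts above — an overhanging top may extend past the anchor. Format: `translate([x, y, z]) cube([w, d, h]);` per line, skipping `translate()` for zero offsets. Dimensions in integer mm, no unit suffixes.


translate([374, 179, 0]) cube([67, 67, 403]);
translate([374, 921, 0]) cube([67, 67, 403]);
translate([2241, 179, 0]) cube([67, 67, 403]);
translate([2241, 921, 0]) cube([67, 67, 403]);
translate([441, 179, 160]) cube([1800, 28, 152]);
translate([441, 960, 160]) cube([1800, 28, 152]);
translate([374, 246, 160]) cube([28, 675, 152]);
translate([2280, 246, 160]) cube([28, 675, 152]);
translate([586, 179, 312]) cube([61, 809, 19]);
translate([792, 179, 312]) cube([61, 809, 19]);
translate([998, 179, 312]) cube([61, 809, 19]);
translate([1204, 179, 312]) cube([61, 809, 19]);
translate([1410, 179, 312]) cube([61, 809, 19]);
translate([1616, 179, 312]) cube([61, 809, 19]);
translate([1822, 179, 312]) cube([61, 809, 19]);
translate([2028, 179, 312]) cube([61, 809, 19]);


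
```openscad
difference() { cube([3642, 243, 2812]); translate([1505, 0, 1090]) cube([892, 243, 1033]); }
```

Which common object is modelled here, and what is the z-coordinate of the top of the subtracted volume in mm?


A wall with a window opening. The window head height is 2123 mm.

A wall with a rectangular opening subtracted — a window. Sill at z = 1090, opening 1033 mm tall, so the head is at 1090 + 1033 = 2123 mm.


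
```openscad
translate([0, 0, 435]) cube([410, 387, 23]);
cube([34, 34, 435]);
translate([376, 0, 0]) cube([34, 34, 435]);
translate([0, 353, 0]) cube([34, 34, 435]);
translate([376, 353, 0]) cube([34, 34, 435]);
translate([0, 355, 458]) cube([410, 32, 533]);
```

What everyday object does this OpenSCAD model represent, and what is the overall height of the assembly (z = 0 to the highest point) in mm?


A chair. The overall height is 991 mm.

A slab on four corner posts with a tall panel at the back — a chair. The seat slab sits at z = 435 with thickness 23, and the 533 mm backrest starts at the seat top, so the overall height is 435 + 23 + 533 = 991 mm.


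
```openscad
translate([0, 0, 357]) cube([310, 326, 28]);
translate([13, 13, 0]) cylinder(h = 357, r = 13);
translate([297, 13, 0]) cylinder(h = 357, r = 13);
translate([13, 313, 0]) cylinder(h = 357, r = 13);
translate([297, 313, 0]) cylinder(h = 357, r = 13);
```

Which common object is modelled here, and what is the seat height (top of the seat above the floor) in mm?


A stool. The seat height is 385 mm.

A 310×326×28 slab at z = 357 on four corner cylinders — a stool. The seat top is 357 + 28 = 385 mm.


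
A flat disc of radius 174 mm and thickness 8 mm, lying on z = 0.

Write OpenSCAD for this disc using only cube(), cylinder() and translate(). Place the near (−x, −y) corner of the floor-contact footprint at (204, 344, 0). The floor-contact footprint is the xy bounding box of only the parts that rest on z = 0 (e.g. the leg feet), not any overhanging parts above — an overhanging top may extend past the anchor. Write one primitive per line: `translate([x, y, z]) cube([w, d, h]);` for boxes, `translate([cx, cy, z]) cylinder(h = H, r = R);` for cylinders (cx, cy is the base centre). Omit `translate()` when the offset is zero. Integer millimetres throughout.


translate([378, 518, 0]) cylinder(h = 8, r = 174);


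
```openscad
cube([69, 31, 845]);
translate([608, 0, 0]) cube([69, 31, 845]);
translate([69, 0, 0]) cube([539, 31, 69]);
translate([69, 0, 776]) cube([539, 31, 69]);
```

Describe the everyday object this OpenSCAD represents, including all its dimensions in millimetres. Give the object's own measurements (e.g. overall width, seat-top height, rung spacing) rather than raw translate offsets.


A rectangular picture frame lying in the x–z plane (depth along y). The opening is 539 mm wide (x) by 707 mm tall (z), surrounded by a border 69 mm wide on all four sides. The frame is 31 mm deep and is made of two full-height vertical stiles with two horizontal rails fitted between them.


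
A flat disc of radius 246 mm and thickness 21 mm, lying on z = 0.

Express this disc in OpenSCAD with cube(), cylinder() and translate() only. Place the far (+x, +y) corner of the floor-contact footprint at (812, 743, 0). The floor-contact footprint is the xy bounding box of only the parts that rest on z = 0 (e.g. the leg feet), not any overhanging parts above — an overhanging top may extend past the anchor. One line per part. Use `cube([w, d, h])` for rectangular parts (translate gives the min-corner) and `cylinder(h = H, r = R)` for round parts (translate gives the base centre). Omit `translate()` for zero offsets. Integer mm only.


translate([566, 497, 0]) cylinder(h = 21, r = 246);


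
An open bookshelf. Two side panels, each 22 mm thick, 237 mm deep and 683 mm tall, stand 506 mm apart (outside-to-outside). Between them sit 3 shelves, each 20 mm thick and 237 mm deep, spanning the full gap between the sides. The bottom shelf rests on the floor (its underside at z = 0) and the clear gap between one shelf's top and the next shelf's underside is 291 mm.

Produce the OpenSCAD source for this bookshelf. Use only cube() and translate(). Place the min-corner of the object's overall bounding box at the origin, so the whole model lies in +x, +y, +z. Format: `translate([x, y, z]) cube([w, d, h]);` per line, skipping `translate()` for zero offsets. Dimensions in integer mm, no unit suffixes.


cube([22, 237, 683]);
translate([484, 0, 0]) cube([22, 237, 683]);
translate([22, 0, 0]) cube([462, 237, 20]);
translate([22, 0, 311]) cube([462, 237, 20]);
translate([22, 0, 622]) cube([462, 237, 20]);


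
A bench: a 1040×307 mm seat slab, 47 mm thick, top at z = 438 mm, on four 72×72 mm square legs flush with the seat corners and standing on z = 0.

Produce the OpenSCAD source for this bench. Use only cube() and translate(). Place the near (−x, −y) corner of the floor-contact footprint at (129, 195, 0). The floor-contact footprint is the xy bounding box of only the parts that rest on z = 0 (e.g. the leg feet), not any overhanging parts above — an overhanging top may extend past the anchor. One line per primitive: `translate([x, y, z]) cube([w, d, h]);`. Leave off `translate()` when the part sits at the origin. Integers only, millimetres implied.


// leg_h = 438 − 47 = 391
translate([129, 195, 391]) cube([1040, 307, 47]);
translate([129, 195, 0]) cube([72, 72, 391]);
translate([129, 430, 0]) cube([72, 72, 391]);
translate([1097, 195, 0]) cube([72, 72, 391]);
translate([1097, 430, 0]) cube([72, 72, 391]);


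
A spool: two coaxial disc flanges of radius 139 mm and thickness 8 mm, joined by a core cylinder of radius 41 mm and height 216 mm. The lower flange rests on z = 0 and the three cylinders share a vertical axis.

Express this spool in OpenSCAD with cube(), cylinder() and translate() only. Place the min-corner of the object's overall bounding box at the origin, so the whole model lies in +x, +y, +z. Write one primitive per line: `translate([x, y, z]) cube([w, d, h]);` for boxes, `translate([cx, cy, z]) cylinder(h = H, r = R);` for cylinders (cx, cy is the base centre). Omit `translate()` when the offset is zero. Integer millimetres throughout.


translate([139, 139, 0]) cylinder(h = 8, r = 139);
translate([139, 139, 8]) cylinder(h = 216, r = 41);
translate([139, 139, 224]) cylinder(h = 8, r = 139);


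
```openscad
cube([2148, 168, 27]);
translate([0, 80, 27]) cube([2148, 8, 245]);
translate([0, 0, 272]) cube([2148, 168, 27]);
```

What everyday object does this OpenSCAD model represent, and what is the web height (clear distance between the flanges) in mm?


An I-beam. The web height is 245 mm.

Two wide flanges with a thin centred web — an I-beam. Overall 299 mm minus two 27 mm flanges gives a web of 299 − 2·27 = 245 mm.


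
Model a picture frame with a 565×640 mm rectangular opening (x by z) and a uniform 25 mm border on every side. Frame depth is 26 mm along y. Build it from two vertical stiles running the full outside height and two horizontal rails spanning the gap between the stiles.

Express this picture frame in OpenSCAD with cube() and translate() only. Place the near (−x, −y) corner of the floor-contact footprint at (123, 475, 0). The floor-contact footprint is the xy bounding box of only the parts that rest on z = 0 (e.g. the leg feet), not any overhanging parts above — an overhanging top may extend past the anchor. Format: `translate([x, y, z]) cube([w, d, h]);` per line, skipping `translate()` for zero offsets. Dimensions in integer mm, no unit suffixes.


translate([123, 475, 0]) cube([25, 26, 690]);
translate([713, 475, 0]) cube([25, 26, 690]);
translate([148, 475, 0]) cube([565, 26, 25]);
translate([148, 475, 665]) cube([565, 26, 25]);


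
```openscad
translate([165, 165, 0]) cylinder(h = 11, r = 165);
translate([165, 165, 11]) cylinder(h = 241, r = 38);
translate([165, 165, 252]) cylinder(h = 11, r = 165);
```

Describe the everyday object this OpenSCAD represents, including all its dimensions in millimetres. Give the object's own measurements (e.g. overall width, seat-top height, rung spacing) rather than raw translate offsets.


A spool: two coaxial disc flanges of radius 165 mm and thickness 11 mm, joined by a core cylinder of radius 38 mm and height 241 mm. The lower flange rests on z = 0 and the three cylinders share a vertical axis.


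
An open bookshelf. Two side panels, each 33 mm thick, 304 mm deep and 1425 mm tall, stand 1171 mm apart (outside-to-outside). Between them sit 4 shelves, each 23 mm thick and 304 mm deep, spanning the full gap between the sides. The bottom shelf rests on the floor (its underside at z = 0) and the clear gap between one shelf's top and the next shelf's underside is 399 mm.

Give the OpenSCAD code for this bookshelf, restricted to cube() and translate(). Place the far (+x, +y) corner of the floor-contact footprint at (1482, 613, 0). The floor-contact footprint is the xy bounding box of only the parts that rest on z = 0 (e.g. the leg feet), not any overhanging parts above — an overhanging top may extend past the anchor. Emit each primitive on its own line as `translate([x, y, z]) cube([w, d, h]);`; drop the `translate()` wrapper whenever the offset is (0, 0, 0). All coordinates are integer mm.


translate([311, 309, 0]) cube([33, 304, 1425]);
translate([1449, 309, 0]) cube([33, 304, 1425]);
translate([344, 309, 0]) cube([1105, 304, 23]);
translate([344, 309, 422]) cube([1105, 304, 23]);
translate([344, 309, 844]) cube([1105, 304, 23]);
translate([344, 309, 1266]) cube([1105, 304, 23]);


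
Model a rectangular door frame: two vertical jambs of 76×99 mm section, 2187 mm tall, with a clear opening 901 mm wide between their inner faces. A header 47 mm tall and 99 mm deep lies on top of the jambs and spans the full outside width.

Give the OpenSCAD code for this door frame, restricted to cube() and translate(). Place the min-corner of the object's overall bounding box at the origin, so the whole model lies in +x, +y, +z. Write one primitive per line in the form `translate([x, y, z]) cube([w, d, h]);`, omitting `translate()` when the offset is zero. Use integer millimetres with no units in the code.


cube([76, 99, 2187]);
translate([977, 0, 0]) cube([76, 99, 2187]);
translate([0, 0, 2187]) cube([1053, 99, 47]);


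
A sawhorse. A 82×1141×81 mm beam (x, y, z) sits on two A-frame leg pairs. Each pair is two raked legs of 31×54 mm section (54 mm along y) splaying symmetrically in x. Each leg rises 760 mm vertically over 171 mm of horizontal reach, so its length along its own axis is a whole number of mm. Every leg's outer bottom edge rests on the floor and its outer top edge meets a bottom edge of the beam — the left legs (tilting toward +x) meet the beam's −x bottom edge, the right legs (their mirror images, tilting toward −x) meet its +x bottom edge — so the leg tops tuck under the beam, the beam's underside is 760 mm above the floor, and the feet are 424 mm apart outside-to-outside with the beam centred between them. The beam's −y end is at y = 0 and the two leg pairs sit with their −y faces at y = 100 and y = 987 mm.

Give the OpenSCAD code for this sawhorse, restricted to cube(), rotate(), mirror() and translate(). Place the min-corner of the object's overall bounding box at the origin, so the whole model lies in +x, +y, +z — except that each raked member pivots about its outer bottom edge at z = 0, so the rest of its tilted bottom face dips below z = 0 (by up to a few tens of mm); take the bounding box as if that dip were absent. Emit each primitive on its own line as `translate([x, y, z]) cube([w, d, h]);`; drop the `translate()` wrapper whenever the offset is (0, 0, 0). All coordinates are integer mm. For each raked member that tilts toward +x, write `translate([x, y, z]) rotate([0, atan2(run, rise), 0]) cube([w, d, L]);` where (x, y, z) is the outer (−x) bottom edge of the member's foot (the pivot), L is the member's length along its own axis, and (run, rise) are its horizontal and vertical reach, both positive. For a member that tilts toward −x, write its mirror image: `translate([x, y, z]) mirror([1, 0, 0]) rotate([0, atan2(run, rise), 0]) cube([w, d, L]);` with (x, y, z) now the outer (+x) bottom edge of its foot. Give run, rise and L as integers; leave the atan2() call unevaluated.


translate([171, 0, 760]) cube([82, 1141, 81]);
translate([0, 100, 0]) rotate([0, atan2(171, 760), 0]) cube([31, 54, 779]);
translate([424, 100, 0]) mirror([1, 0, 0]) rotate([0, atan2(171, 760), 0]) cube([31, 54, 779]);
translate([0, 987, 0]) rotate([0, atan2(171, 760), 0]) cube([31, 54, 779]);
translate([424, 987, 0]) mirror([1, 0, 0]) rotate([0, atan2(171, 760), 0]) cube([31, 54, 779]);


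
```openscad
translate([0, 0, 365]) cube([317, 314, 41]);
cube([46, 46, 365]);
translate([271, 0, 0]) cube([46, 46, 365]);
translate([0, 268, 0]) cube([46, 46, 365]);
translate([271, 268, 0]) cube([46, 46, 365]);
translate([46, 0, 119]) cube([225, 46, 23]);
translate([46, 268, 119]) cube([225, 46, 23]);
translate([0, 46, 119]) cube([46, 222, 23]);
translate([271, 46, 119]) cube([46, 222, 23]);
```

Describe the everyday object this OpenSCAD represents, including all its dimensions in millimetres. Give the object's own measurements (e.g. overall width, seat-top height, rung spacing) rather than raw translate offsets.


A four-legged stool. The seat is a 317×314×41 mm slab whose top surface is at z = 406 mm; four square legs, each 46×46 mm in cross-section, run from the floor (z = 0) to the underside of the seat, each flush with a corner of the seat. Four stretchers, 46 mm wide and 23 mm tall, connect adjacent legs with their undersides at z = 119 mm, each running between the inner faces of the legs it joins and aligned with the legs' outer faces on the other axis.


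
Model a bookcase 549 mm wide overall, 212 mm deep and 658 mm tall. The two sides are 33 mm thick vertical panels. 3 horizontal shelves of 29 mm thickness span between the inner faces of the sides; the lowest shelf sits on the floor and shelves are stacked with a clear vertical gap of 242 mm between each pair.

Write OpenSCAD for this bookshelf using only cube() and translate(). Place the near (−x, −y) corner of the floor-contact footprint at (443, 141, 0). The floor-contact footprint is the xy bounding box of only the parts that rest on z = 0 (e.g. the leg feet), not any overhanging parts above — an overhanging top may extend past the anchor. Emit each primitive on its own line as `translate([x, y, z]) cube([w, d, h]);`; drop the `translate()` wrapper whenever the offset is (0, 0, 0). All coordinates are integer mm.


translate([443, 141, 0]) cube([33, 212, 658]);
translate([959, 141, 0]) cube([33, 212, 658]);
translate([476, 141, 0]) cube([483, 212, 29]);
translate([476, 141, 271]) cube([483, 212, 29]);
translate([476, 141, 542]) cube([483, 212, 29]);


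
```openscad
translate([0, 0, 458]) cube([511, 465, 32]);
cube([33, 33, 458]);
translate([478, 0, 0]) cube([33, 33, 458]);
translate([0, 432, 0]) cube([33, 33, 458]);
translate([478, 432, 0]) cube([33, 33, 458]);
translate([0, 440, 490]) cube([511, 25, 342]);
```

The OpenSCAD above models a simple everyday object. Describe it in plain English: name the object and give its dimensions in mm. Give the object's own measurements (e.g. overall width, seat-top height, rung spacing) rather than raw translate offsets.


A chair. The seat is a 511×465×32 mm slab with its top at z = 490 mm, on four 33×33 mm corner legs (flush with the seat edges, standing on z = 0). A flat backrest 25 mm thick, 342 mm tall, spans the full seat width and rises from the seat top along its +y edge, rear face flush with the rear of the seat.


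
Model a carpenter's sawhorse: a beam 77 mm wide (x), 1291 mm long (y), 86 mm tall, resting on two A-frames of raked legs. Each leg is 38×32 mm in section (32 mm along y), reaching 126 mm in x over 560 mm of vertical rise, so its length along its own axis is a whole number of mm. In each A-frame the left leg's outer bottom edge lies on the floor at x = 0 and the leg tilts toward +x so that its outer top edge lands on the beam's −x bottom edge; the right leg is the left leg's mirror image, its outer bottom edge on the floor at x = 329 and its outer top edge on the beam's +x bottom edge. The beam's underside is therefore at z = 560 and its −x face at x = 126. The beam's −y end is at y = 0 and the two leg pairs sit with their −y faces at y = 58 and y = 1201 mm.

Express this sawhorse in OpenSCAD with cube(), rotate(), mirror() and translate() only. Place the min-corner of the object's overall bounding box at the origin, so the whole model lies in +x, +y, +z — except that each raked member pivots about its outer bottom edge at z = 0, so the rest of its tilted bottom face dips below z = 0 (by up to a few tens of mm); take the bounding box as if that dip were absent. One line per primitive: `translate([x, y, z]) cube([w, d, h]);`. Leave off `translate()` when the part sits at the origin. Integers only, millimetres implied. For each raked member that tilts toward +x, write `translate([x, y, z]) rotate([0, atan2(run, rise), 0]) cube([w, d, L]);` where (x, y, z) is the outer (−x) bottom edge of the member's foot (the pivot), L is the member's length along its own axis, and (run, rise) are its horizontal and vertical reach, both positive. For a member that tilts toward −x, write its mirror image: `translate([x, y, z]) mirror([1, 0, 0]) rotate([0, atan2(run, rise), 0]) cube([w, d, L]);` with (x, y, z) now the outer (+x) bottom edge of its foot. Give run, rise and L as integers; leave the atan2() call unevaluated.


translate([126, 0, 560]) cube([77, 1291, 86]);
translate([0, 58, 0]) rotate([0, atan2(126, 560), 0]) cube([38, 32, 574]);
translate([329, 58, 0]) mirror([1, 0, 0]) rotate([0, atan2(126, 560), 0]) cube([38, 32, 574]);
translate([0, 1201, 0]) rotate([0, atan2(126, 560), 0]) cube([38, 32, 574]);
translate([329, 1201, 0]) mirror([1, 0, 0]) rotate([0, atan2(126, 560), 0]) cube([38, 32, 574]);


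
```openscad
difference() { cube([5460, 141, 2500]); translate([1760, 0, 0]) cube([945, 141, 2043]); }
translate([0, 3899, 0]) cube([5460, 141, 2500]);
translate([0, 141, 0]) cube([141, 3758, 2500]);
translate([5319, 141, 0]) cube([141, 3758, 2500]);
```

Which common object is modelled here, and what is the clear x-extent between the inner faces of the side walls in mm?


A single room. The interior width is 5178 mm.

Four walls enclosing a rectangle with a door in the front wall — a room. Outside width 5460 minus two 141 mm walls gives 5178 mm.


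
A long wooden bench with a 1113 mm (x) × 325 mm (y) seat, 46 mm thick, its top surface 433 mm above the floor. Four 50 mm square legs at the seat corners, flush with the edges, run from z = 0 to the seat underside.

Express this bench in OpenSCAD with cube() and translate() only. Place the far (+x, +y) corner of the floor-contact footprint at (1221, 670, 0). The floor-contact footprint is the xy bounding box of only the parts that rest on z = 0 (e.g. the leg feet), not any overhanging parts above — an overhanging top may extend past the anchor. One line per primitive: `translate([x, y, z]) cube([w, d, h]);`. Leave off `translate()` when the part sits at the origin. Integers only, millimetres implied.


// leg_h = 433 − 46 = 387
translate([108, 345, 387]) cube([1113, 325, 46]);
translate([108, 345, 0]) cube([50, 50, 387]);
translate([108, 620, 0]) cube([50, 50, 387]);
translate([1171, 345, 0]) cube([50, 50, 387]);
translate([1171, 620, 0]) cube([50, 50, 387]);


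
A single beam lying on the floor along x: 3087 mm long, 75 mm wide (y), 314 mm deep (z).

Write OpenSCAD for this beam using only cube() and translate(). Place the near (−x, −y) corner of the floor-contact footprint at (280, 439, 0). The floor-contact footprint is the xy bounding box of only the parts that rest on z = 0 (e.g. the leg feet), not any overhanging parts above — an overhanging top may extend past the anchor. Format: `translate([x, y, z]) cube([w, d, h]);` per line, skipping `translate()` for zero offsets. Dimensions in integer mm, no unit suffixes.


translate([280, 439, 0]) cube([3087, 75, 314]);


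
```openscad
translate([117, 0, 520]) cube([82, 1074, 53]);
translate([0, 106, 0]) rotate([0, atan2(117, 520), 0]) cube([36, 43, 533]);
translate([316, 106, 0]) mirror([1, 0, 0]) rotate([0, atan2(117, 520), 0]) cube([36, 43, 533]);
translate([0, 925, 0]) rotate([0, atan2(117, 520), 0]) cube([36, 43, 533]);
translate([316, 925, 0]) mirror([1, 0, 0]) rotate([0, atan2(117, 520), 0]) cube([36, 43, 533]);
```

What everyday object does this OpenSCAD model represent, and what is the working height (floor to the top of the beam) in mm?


A sawhorse. The overall height is 573 mm.

A beam across two mirrored pairs of raked legs — a sawhorse. The beam's underside is at z = 520 (matching the legs' vertical rise in atan2(117, 520)) and the beam is 53 mm tall, so its top is at 520 + 53 = 573 mm. The raked legs top out at the beam's underside, so that is the highest point.


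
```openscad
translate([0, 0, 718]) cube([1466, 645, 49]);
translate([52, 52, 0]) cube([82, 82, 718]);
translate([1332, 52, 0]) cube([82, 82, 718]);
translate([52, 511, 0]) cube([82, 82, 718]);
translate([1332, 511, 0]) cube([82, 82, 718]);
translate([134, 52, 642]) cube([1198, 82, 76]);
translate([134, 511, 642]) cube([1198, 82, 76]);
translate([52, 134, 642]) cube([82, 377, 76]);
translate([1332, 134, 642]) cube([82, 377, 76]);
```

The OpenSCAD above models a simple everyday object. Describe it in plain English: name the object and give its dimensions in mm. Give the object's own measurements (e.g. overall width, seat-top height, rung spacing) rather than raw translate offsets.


A rectangular dining table. The top is 1466×645×49 mm with its upper surface at z = 767 mm. It stands on four 82×82 mm square legs, each inset 52 mm from the nearest pair of top edges, running from the floor to the underside of the top. Four apron rails, 82 mm thick and 76 mm tall, run between adjacent legs with their top edges flush with the underside of the top and their outer faces flush with the legs' outer faces.


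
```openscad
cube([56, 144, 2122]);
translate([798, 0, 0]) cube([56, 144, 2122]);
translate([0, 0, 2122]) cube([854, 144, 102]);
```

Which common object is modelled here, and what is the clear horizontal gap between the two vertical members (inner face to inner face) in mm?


A door frame. The clear opening width is 742 mm.

Two 2122 mm tall posts with a header on top — a door frame. The left jamb is 56 mm wide at x = 0; the right jamb starts at x = 798. The clear opening is 798 − 56 = 742 mm.


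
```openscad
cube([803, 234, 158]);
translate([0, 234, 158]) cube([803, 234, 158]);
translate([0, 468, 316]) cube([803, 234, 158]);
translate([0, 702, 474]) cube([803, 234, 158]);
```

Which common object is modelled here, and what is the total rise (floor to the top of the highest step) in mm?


A staircase. The total rise is 632 mm.

4 identical blocks, each offset up and back from the previous — a staircase. Each step is 158 mm tall and there are 4 of them, so the total rise is 4 × 158 = 632 mm.


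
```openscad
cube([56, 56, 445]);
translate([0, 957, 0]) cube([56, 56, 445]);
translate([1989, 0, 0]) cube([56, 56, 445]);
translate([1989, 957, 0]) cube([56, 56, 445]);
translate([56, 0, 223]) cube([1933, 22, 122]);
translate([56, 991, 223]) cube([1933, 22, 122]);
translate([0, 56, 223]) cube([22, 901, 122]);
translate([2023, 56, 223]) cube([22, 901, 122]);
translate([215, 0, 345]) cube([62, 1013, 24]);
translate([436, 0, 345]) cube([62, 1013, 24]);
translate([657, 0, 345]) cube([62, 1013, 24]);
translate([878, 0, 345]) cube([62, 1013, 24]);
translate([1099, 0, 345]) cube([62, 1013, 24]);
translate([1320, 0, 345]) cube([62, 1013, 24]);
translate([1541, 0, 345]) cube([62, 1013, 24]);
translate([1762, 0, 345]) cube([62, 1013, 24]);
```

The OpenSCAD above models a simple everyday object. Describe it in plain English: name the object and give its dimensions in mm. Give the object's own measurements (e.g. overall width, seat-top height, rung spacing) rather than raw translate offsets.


A bed frame 2045 mm long (x) by 1013 mm wide (y). Four 56×56 mm corner posts, 445 mm tall, at the corners of the footprint. Four rails of 22 mm thickness and 122 mm height run between adjacent posts with their undersides at z = 223 mm, their outer faces flush with the outside of the frame (the two x-running rails run between the posts' inner faces; the two y-running rails run between the posts' inner faces). 8 slats, each 62 mm wide (x) and 24 mm thick, lie across the top of the two x-running rails, running the full 1013 mm width of the frame in y; along x they sit between the end posts with a 159 mm gap after the −x posts and between neighbouring slats, leaving 165 mm before the +x posts.


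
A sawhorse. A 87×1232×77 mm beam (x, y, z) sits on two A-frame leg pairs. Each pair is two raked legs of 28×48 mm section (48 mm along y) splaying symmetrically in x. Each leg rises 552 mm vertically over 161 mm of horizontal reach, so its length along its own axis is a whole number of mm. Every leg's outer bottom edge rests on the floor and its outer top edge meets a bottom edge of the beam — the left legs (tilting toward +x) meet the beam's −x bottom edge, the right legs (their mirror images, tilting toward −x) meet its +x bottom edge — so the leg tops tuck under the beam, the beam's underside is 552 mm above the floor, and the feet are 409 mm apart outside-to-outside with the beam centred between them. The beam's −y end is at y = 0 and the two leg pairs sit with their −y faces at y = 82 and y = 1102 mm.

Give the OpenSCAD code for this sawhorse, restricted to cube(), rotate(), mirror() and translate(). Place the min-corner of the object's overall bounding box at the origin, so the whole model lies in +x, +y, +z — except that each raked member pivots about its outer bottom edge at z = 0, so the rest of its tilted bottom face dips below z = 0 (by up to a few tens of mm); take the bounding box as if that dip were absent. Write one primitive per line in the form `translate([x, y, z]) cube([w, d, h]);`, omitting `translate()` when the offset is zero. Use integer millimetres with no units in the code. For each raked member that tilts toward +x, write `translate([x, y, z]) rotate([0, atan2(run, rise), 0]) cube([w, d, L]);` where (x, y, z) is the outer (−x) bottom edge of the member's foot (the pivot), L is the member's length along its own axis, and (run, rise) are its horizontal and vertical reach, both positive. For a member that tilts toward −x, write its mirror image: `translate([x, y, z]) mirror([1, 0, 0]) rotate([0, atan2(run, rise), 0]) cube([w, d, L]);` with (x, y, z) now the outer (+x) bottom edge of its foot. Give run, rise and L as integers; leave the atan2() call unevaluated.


// leg length = √(161² + 552²) = 575
// right-leg outer foot x = 2·161 + 87 = 409
// beam min-corner = (161, 0, 552)
translate([161, 0, 552]) cube([87, 1232, 77]);
translate([0, 82, 0]) rotate([0, atan2(161, 552), 0]) cube([28, 48, 575]);
translate([409, 82, 0]) mirror([1, 0, 0]) rotate([0, atan2(161, 552), 0]) cube([28, 48, 575]);
translate([0, 1102, 0]) rotate([0, atan2(161, 552), 0]) cube([28, 48, 575]);
translate([409, 1102, 0]) mirror([1, 0, 0]) rotate([0, atan2(161, 552), 0]) cube([28, 48, 575]);
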